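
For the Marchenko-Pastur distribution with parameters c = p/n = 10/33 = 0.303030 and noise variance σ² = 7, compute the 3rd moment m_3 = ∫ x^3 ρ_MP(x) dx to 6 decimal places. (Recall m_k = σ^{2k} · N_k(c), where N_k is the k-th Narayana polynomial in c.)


E[X³] = σ⁶ (1 + 3c + c²) (third MP moment). With σ² = 7 (so σ⁶ = 343) and c = 10/33 = 0.303030: E[X³] = 343 · (1 + 3·0.303030 + (0.303030)²) = 343 · 2.000918.

So E[X^3] = 686.314968.


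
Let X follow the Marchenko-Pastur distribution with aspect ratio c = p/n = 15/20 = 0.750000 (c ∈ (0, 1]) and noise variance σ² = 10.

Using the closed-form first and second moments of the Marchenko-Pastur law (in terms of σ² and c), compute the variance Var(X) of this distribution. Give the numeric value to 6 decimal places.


Recall the MP moments m_1 = E[X] = σ² and m_2 = E[X²] = σ⁴ (1 + c).
m_1 = E[X] = σ² = 10, so m_1² = 100.
m_2 = E[X²] = σ⁴ (1 + c) = 100 · (1 + 0.750000) = 100 · 1.750000 = 175.000000.
(Note m_2 − m_1² simplifies to c · σ⁴ = 0.750000 · 100.)

Var(X) = m_2 − m_1² = 175.000000 − 100 = 75.000000.


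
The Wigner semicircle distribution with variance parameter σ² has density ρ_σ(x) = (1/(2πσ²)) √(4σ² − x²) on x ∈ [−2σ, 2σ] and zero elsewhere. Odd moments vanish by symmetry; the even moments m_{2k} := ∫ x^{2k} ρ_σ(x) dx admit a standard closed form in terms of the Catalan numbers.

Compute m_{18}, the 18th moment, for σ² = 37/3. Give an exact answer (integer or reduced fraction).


By the scaled semicircle moment identity, m_{2k} = σ^{2k} · C_k with k = 9.
C_9 = (1/(k+1)) · C(2k, k) = (1/10) · C(18, 9) = (1/10) · 48620 = 4862.
σ^{2k} = (σ²)^k = (37/3)^9 = 129961739795077/19683.

Therefore m_{18} = σ^{18} · C_9 = (129961739795077/19683) · 4862 = 631873978883664374/19683.


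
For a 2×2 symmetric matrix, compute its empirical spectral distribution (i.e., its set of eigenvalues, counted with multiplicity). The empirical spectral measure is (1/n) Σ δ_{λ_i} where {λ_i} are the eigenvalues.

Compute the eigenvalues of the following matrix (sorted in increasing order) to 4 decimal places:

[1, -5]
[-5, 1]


Since M is real symmetric, both eigenvalues are real; they are the roots of det(λI − M) = λ² − (tr M) λ + det M.
tr M = 1 + 1 = 2.
det M = 1·1 − (-5)² = 1 − 25 = -24.
Characteristic polynomial: λ² − 2λ − 24 = 0.
Discriminant Δ = (tr M)² − 4·det M = 4 − (-96) = 100; √Δ = 10.000000.
λ = (tr M ± √Δ)/2 = (2 ± 10.000000)/2, giving (tr M − √Δ)/2 = -4.0000 and (tr M + √Δ)/2 = 6.0000.

Eigenvalues sorted in increasing order: [-4.0000, 6.0000].


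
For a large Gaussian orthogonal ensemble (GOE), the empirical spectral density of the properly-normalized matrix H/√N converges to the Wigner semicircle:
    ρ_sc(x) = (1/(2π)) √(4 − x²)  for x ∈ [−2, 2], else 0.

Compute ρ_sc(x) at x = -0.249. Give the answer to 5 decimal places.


ρ_sc(x) = (1/(2π)) √(4 − x²). With x = -0.249:
  4 − x² = 4 − (-0.249)² = 4 − 0.062001 = 3.937999.
  √(4 − x²) = 1.984439.
  1/(2π) = 0.159155.
  ρ_sc(-0.249) = 0.159155 · 1.984439 = 0.315833.

Rounded to 5 decimal places: ρ_sc(-0.249) ≈ 0.31583.


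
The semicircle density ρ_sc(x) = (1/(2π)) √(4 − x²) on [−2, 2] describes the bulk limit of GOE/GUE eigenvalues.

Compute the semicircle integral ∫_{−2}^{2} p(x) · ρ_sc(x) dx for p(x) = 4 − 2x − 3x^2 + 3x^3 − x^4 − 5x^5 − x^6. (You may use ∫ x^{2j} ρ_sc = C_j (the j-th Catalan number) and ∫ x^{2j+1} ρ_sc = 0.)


Write p(x) = Σ a_i x^i, split into monomials and integrate each against ρ_sc separately.
Using ∫ x^{2j} ρ_sc = C_j = (1/(j+1)) C(2j, j) (Catalan numbers) and ∫ x^{2j+1} ρ_sc = 0 (odd monomials vanish by symmetry):
  i = 0 (even): a_0 · C_{0} = 4 · 1 = 4
  i = 1 (odd): ∫ x^1 ρ_sc = 0 (vanishes)
  i = 2 (even): a_2 · C_{1} = -3 · 1 = -3
  i = 3 (odd): ∫ x^3 ρ_sc = 0 (vanishes)
  i = 4 (even): a_4 · C_{2} = -1 · 2 = -2
  i = 5 (odd): ∫ x^5 ρ_sc = 0 (vanishes)
  i = 6 (even): a_6 · C_{3} = -1 · 5 = -5

Summing the contributions: ∫_{−2}^{2} p(x) ρ_sc(x) dx = 4 + (-3) + (-2) + (-5) = -6.


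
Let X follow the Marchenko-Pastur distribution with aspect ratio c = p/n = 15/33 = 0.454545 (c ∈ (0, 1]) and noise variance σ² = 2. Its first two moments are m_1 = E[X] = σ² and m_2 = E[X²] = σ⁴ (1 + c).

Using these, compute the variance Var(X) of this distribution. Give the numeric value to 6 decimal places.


m_1 = E[X] = σ² = 2, so m_1² = 4.
m_2 = E[X²] = σ⁴ (1 + c) = 4 · (1 + 0.454545) = 4 · 1.454545 = 5.818182.
(Note m_2 − m_1² simplifies to c · σ⁴ = 0.454545 · 4.)

Var(X) = m_2 − m_1² = 5.818182 − 4 = 1.818182.


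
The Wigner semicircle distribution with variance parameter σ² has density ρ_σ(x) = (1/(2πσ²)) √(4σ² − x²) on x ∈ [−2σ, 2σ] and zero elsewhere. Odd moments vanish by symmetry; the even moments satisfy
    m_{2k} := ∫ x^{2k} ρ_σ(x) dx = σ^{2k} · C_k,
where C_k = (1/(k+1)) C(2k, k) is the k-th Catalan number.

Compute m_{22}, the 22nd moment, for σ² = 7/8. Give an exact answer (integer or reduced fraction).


By the scaled semicircle moment identity, m_{2k} = σ^{2k} · C_k with k = 11.
C_11 = (1/(k+1)) · C(2k, k) = (1/12) · C(22, 11) = (1/12) · 705432 = 58786.
σ^{2k} = (σ²)^k = (7/8)^11 = 1977326743/8589934592.

Therefore m_{22} = σ^{22} · C_11 = (1977326743/8589934592) · 58786 = 58119564956999/4294967296.


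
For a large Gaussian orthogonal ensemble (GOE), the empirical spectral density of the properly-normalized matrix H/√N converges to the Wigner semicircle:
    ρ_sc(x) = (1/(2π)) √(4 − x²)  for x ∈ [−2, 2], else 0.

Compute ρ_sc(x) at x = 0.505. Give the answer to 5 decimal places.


ρ_sc(x) = (1/(2π)) √(4 − x²). With x = 0.505:
  4 − x² = 4 − (0.505)² = 4 − 0.255025 = 3.744975.
  √(4 − x²) = 1.935194.
  1/(2π) = 0.159155.
  ρ_sc(0.505) = 0.159155 · 1.935194 = 0.307996.

Rounded to 5 decimal places: ρ_sc(0.505) ≈ 0.30800.


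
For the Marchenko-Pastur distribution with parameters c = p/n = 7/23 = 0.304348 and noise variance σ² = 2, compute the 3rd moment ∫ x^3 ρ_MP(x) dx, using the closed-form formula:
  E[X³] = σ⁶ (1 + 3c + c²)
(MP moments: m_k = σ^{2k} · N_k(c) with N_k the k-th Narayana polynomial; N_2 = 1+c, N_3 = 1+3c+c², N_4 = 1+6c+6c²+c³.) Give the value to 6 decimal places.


E[X³] = σ⁶ (1 + 3c + c²) (third MP moment). With σ² = 2 (so σ⁶ = 8) and c = 7/23 = 0.304348: E[X³] = 8 · (1 + 3·0.304348 + (0.304348)²) = 8 · 2.005671.

So E[X^3] = 16.045369.


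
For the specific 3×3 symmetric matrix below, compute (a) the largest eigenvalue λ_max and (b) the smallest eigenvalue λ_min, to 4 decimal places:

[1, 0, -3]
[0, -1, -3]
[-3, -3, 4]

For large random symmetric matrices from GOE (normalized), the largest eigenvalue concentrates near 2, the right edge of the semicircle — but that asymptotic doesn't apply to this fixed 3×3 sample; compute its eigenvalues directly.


Since M is real symmetric, all three eigenvalues are real; they are the roots of det(λI − M) = λ³ − (tr M) λ² + s λ − det M, where s is the sum of the principal 2×2 minors.
tr M = 1 + (-1) + 4 = 4.
s = (1·(-1) − 0²) + (1·4 − (-3)²) + ((-1)·4 − (-3)²) = -1 + (-5) + (-13) = -19.
det M (expand along row 1) = 1·(-13) − 0·(-9) + (-3)·(-3) = -4.
Characteristic polynomial: λ³ − 4λ² − 19λ + 4 = 0.
Substitute λ = y + (tr M)/3 = y + 1.333333 to remove the quadratic term: y³ + p·y + q = 0 with p = s − (tr M)²/3 = -24.333333 and q = −2(tr M)³/27 + (tr M)·s/3 − det M = -26.074074.
Three real roots ⇒ use the trigonometric (Viète) form: r = 2√(−p/3) = 5.696002, φ = arccos(3q/(p·r)) = arccos(0.564363) = 0.971135 rad.
y_k = r·cos(φ/3 − 2πk/3) for k = 0, 1, 2 gives y = 5.400160, -1.130990, -4.269169.
λ_k = y_k + 1.333333 gives λ = 6.7335, 0.2023, -2.9358 (check: the sum is 4.0000 = tr M).

Hence λ_max = 6.7335 and λ_min = -2.9358.


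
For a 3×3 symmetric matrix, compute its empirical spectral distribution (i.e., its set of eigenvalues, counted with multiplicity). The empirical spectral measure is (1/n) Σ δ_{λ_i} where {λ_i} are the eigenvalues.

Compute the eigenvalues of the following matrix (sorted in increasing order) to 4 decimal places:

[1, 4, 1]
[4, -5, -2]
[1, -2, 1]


Since M is real symmetric, all three eigenvalues are real; they are the roots of det(λI − M) = λ³ − (tr M) λ² + s λ − det M, where s is the sum of the principal 2×2 minors.
tr M = 1 + (-5) + 1 = -3.
s = (1·(-5) − 4²) + (1·1 − 1²) + ((-5)·1 − (-2)²) = -21 + 0 + (-9) = -30.
det M (expand along row 1) = 1·(-9) − 4·6 + 1·(-3) = -36.
Characteristic polynomial: λ³ + 3λ² − 30λ + 36 = 0.
Substitute λ = y + (tr M)/3 = y − 1.000000 to remove the quadratic term: y³ + p·y + q = 0 with p = s − (tr M)²/3 = -33.000000 and q = −2(tr M)³/27 + (tr M)·s/3 − det M = 68.000000.
Three real roots ⇒ use the trigonometric (Viète) form: r = 2√(−p/3) = 6.633250, φ = arccos(3q/(p·r)) = arccos(-0.931944) = 2.770534 rad.
y_k = r·cos(φ/3 − 2πk/3) for k = 0, 1, 2 gives y = 4.000000, 2.582576, -6.582576.
λ_k = y_k − 1.000000 gives λ = 3.0000, 1.5826, -7.5826 (check: the sum is -3.0000 = tr M).

Eigenvalues sorted in increasing order: [-7.5826, 1.5826, 3.0000].


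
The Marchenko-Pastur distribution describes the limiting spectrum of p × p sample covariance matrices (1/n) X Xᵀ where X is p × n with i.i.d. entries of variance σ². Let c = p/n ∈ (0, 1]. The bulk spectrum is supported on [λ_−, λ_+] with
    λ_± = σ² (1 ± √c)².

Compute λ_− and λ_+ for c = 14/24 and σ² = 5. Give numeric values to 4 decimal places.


c = 14/24 = 0.583333; √c = 0.763763.
λ_− = σ² (1 − √c)² = 5 · (1 − 0.763763)² = 5 · (0.236237)² = 0.279041.
λ_+ = σ² (1 + √c)² = 5 · (1 + 0.763763)² = 5 · (1.763763)² = 15.554293.

Rounded to 4 decimal places: λ_− ≈ 0.2790, λ_+ ≈ 15.5543.


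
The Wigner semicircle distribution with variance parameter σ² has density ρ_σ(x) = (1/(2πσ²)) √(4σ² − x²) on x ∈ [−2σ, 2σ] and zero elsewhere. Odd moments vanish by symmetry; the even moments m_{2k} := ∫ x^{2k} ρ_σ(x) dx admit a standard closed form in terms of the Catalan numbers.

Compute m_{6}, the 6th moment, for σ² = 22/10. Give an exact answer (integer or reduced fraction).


By the scaled semicircle moment identity, m_{2k} = σ^{2k} · C_k with k = 3.
C_3 = (1/(k+1)) · C(2k, k) = (1/4) · C(6, 3) = (1/4) · 20 = 5.
σ^{2k} = (σ²)^k = (22/10)^3 = 1331/125.

Therefore m_{6} = σ^{6} · C_3 = (1331/125) · 5 = 1331/25.


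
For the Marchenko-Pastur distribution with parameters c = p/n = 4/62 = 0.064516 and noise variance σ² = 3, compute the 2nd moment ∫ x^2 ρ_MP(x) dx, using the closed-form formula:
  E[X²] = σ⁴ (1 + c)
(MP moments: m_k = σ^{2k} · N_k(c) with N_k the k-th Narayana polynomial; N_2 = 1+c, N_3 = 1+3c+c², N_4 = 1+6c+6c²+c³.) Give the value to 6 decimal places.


E[X²] = σ⁴ (1 + c) (second MP moment). With σ² = 3 (so σ⁴ = 9) and c = 4/62 = 0.064516: E[X²] = 9 · (1 + 0.064516) = 9 · 1.064516.

So E[X^2] = 9.580645.


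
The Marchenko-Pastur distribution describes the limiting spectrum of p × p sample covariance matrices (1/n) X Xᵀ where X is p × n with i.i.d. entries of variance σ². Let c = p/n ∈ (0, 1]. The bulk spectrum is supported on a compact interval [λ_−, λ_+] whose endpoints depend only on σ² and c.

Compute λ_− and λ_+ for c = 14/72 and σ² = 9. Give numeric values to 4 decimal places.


c = 14/72 = 0.194444; √c = 0.440959.
λ_− = σ² (1 − √c)² = 9 · (1 − 0.440959)² = 9 · (0.559041)² = 2.812746.
λ_+ = σ² (1 + √c)² = 9 · (1 + 0.440959)² = 9 · (1.440959)² = 18.687254.

Rounded to 4 decimal places: λ_− ≈ 2.8127, λ_+ ≈ 18.6873.


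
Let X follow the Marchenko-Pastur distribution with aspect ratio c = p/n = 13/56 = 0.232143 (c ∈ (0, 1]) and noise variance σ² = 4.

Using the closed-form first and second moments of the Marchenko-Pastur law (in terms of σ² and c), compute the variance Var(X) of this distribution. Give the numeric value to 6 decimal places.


Recall the MP moments m_1 = E[X] = σ² and m_2 = E[X²] = σ⁴ (1 + c).
m_1 = E[X] = σ² = 4, so m_1² = 16.
m_2 = E[X²] = σ⁴ (1 + c) = 16 · (1 + 0.232143) = 16 · 1.232143 = 19.714286.
(Note m_2 − m_1² simplifies to c · σ⁴ = 0.232143 · 16.)

Var(X) = m_2 − m_1² = 19.714286 − 16 = 3.714286.


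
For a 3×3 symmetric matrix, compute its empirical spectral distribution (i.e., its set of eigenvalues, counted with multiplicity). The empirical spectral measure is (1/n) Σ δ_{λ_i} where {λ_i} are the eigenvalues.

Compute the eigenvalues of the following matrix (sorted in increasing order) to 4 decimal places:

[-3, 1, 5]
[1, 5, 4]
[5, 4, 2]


Since M is real symmetric, all three eigenvalues are real; they are the roots of det(λI − M) = λ³ − (tr M) λ² + s λ − det M, where s is the sum of the principal 2×2 minors.
tr M = -3 + 5 + 2 = 4.
s = ((-3)·5 − 1²) + ((-3)·2 − 5²) + (5·2 − 4²) = -16 + (-31) + (-6) = -53.
det M (expand along row 1) = (-3)·(-6) − 1·(-18) + 5·(-21) = -69.
Characteristic polynomial: λ³ − 4λ² − 53λ + 69 = 0.
Substitute λ = y + (tr M)/3 = y + 1.333333 to remove the quadratic term: y³ + p·y + q = 0 with p = s − (tr M)²/3 = -58.333333 and q = −2(tr M)³/27 + (tr M)·s/3 − det M = -6.407407.
Three real roots ⇒ use the trigonometric (Viète) form: r = 2√(−p/3) = 8.819171, φ = arccos(3q/(p·r)) = arccos(0.037364) = 1.533423 rad.
y_k = r·cos(φ/3 − 2πk/3) for k = 0, 1, 2 gives y = 7.691966, -0.109864, -7.582102.
λ_k = y_k + 1.333333 gives λ = 9.0253, 1.2235, -6.2488 (check: the sum is 4.0000 = tr M).

Eigenvalues sorted in increasing order: [-6.2488, 1.2235, 9.0253].


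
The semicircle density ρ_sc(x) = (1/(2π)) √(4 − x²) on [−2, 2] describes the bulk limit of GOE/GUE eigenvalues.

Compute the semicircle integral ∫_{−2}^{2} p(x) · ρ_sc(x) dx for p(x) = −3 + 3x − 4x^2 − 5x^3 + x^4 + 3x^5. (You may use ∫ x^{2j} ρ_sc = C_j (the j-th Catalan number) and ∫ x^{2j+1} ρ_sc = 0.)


Write p(x) = Σ a_i x^i, split into monomials and integrate each against ρ_sc separately.
Using ∫ x^{2j} ρ_sc = C_j = (1/(j+1)) C(2j, j) (Catalan numbers) and ∫ x^{2j+1} ρ_sc = 0 (odd monomials vanish by symmetry):
  i = 0 (even): a_0 · C_{0} = -3 · 1 = -3
  i = 1 (odd): ∫ x^1 ρ_sc = 0 (vanishes)
  i = 2 (even): a_2 · C_{1} = -4 · 1 = -4
  i = 3 (odd): ∫ x^3 ρ_sc = 0 (vanishes)
  i = 4 (even): a_4 · C_{2} = 1 · 2 = 2
  i = 5 (odd): ∫ x^5 ρ_sc = 0 (vanishes)

Summing the contributions: ∫_{−2}^{2} p(x) ρ_sc(x) dx = (-3) + (-4) + 2 = -5.


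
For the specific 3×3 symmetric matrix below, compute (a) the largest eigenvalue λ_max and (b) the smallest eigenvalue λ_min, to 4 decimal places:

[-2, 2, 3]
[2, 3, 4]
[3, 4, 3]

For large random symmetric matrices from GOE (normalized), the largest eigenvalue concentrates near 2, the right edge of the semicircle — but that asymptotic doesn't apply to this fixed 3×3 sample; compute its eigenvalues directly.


Since M is real symmetric, all three eigenvalues are real; they are the roots of det(λI − M) = λ³ − (tr M) λ² + s λ − det M, where s is the sum of the principal 2×2 minors.
tr M = -2 + 3 + 3 = 4.
s = ((-2)·3 − 2²) + ((-2)·3 − 3²) + (3·3 − 4²) = -10 + (-15) + (-7) = -32.
det M (expand along row 1) = (-2)·(-7) − 2·(-6) + 3·(-1) = 23.
Characteristic polynomial: λ³ − 4λ² − 32λ − 23 = 0.
Substitute λ = y + (tr M)/3 = y + 1.333333 to remove the quadratic term: y³ + p·y + q = 0 with p = s − (tr M)²/3 = -37.333333 and q = −2(tr M)³/27 + (tr M)·s/3 − det M = -70.407407.
Three real roots ⇒ use the trigonometric (Viète) form: r = 2√(−p/3) = 7.055337, φ = arccos(3q/(p·r)) = arccos(0.801909) = 0.640313 rad.
y_k = r·cos(φ/3 − 2πk/3) for k = 0, 1, 2 gives y = 6.895241, -2.153375, -4.741866.
λ_k = y_k + 1.333333 gives λ = 8.2286, -0.8200, -3.4085 (check: the sum is 4.0000 = tr M).

Hence λ_max = 8.2286 and λ_min = -3.4085.


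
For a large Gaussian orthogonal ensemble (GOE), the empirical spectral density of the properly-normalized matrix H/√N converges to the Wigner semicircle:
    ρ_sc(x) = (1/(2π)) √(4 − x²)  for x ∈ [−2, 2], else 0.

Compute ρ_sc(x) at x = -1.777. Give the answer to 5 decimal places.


ρ_sc(x) = (1/(2π)) √(4 − x²). With x = -1.777:
  4 − x² = 4 − (-1.777)² = 4 − 3.157729 = 0.842271.
  √(4 − x²) = 0.917753.
  1/(2π) = 0.159155.
  ρ_sc(-1.777) = 0.159155 · 0.917753 = 0.146065.

Rounded to 5 decimal places: ρ_sc(-1.777) ≈ 0.14606.


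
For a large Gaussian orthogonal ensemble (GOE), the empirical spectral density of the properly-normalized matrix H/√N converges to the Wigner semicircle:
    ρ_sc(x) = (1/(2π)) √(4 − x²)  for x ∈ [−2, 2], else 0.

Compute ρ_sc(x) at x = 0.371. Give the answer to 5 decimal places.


ρ_sc(x) = (1/(2π)) √(4 − x²). With x = 0.371:
  4 − x² = 4 − (0.371)² = 4 − 0.137641 = 3.862359.
  √(4 − x²) = 1.965289.
  1/(2π) = 0.159155.
  ρ_sc(0.371) = 0.159155 · 1.965289 = 0.312785.

Rounded to 5 decimal places: ρ_sc(0.371) ≈ 0.31279.


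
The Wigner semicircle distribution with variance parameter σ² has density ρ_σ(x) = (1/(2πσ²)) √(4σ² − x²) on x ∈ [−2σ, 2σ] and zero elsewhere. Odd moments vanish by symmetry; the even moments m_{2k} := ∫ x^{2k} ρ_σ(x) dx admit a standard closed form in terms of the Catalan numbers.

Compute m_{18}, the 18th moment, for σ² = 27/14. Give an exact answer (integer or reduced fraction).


By the scaled semicircle moment identity, m_{2k} = σ^{2k} · C_k with k = 9.
C_9 = (1/(k+1)) · C(2k, k) = (1/10) · C(18, 9) = (1/10) · 48620 = 4862.
σ^{2k} = (σ²)^k = (27/14)^9 = 7625597484987/20661046784.

Therefore m_{18} = σ^{18} · C_9 = (7625597484987/20661046784) · 4862 = 18537827486003397/10330523392.


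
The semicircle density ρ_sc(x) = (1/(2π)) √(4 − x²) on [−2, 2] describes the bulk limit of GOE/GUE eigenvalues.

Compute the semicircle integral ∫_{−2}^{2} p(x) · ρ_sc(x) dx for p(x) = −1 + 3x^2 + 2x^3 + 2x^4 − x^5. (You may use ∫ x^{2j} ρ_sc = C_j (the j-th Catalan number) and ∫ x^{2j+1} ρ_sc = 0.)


Write p(x) = Σ a_i x^i, split into monomials and integrate each against ρ_sc separately.
Using ∫ x^{2j} ρ_sc = C_j = (1/(j+1)) C(2j, j) (Catalan numbers) and ∫ x^{2j+1} ρ_sc = 0 (odd monomials vanish by symmetry):
  i = 0 (even): a_0 · C_{0} = -1 · 1 = -1
  i = 2 (even): a_2 · C_{1} = 3 · 1 = 3
  i = 3 (odd): ∫ x^3 ρ_sc = 0 (vanishes)
  i = 4 (even): a_4 · C_{2} = 2 · 2 = 4
  i = 5 (odd): ∫ x^5 ρ_sc = 0 (vanishes)

Summing the contributions: ∫_{−2}^{2} p(x) ρ_sc(x) dx = (-1) + 3 + 4 = 6.


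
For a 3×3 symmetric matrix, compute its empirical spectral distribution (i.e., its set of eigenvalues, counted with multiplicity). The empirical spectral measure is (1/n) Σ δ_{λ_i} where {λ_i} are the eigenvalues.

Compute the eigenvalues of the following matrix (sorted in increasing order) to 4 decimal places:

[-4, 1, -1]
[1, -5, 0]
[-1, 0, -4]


Since M is real symmetric, all three eigenvalues are real; they are the roots of det(λI − M) = λ³ − (tr M) λ² + s λ − det M, where s is the sum of the principal 2×2 minors.
tr M = -4 + (-5) + (-4) = -13.
s = ((-4)·(-5) − 1²) + ((-4)·(-4) − (-1)²) + ((-5)·(-4) − 0²) = 19 + 15 + 20 = 54.
det M (expand along row 1) = (-4)·20 − 1·(-4) + (-1)·(-5) = -71.
Characteristic polynomial: λ³ + 13λ² + 54λ + 71 = 0.
Substitute λ = y + (tr M)/3 = y − 4.333333 to remove the quadratic term: y³ + p·y + q = 0 with p = s − (tr M)²/3 = -2.333333 and q = −2(tr M)³/27 + (tr M)·s/3 − det M = -0.259259.
Three real roots ⇒ use the trigonometric (Viète) form: r = 2√(−p/3) = 1.763834, φ = arccos(3q/(p·r)) = arccos(0.188982) = 1.380671 rad.
y_k = r·cos(φ/3 − 2πk/3) for k = 0, 1, 2 gives y = 1.580313, -0.111709, -1.468604.
λ_k = y_k − 4.333333 gives λ = -2.7530, -4.4450, -5.8019 (check: the sum is -13.0000 = tr M).

Eigenvalues sorted in increasing order: [-5.8019, -4.4450, -2.7530].


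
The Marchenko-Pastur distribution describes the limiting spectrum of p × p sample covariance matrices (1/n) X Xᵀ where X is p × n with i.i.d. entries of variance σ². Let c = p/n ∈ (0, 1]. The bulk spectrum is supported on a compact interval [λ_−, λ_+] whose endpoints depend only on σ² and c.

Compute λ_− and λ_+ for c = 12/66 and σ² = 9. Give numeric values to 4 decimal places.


c = 12/66 = 0.181818; √c = 0.426401.
λ_− = σ² (1 − √c)² = 9 · (1 − 0.426401)² = 9 · (0.573599)² = 2.961138.
λ_+ = σ² (1 + √c)² = 9 · (1 + 0.426401)² = 9 · (1.426401)² = 18.311589.

Rounded to 4 decimal places: λ_− ≈ 2.9611, λ_+ ≈ 18.3116.


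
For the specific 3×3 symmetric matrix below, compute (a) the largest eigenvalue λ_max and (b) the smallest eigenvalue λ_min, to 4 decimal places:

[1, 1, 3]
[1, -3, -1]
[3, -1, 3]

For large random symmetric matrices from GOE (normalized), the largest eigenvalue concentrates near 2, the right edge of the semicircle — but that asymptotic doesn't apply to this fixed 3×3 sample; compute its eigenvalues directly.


Since M is real symmetric, all three eigenvalues are real; they are the roots of det(λI − M) = λ³ − (tr M) λ² + s λ − det M, where s is the sum of the principal 2×2 minors.
tr M = 1 + (-3) + 3 = 1.
s = (1·(-3) − 1²) + (1·3 − 3²) + ((-3)·3 − (-1)²) = -4 + (-6) + (-10) = -20.
det M (expand along row 1) = 1·(-10) − 1·6 + 3·8 = 8.
Characteristic polynomial: λ³ − λ² − 20λ − 8 = 0.
Substitute λ = y + (tr M)/3 = y + 0.333333 to remove the quadratic term: y³ + p·y + q = 0 with p = s − (tr M)²/3 = -20.333333 and q = −2(tr M)³/27 + (tr M)·s/3 − det M = -14.740741.
Three real roots ⇒ use the trigonometric (Viète) form: r = 2√(−p/3) = 5.206833, φ = arccos(3q/(p·r)) = arccos(0.417694) = 1.139890 rad.
y_k = r·cos(φ/3 − 2πk/3) for k = 0, 1, 2 gives y = 4.835472, -0.745316, -4.090156.
λ_k = y_k + 0.333333 gives λ = 5.1688, -0.4120, -3.7568 (check: the sum is 1.0000 = tr M).

Hence λ_max = 5.1688 and λ_min = -3.7568.


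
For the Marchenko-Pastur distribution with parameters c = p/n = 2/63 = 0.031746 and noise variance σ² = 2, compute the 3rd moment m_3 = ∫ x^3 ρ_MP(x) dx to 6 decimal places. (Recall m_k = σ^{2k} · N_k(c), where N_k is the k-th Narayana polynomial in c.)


E[X³] = σ⁶ (1 + 3c + c²) (third MP moment). With σ² = 2 (so σ⁶ = 8) and c = 2/63 = 0.031746: E[X³] = 8 · (1 + 3·0.031746 + (0.031746)²) = 8 · 1.096246.

So E[X^3] = 8.769967.


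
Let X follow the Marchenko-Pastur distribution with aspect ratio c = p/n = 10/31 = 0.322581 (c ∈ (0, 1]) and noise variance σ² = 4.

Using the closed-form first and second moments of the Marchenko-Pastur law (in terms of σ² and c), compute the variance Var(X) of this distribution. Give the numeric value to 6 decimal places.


Recall the MP moments m_1 = E[X] = σ² and m_2 = E[X²] = σ⁴ (1 + c).
m_1 = E[X] = σ² = 4, so m_1² = 16.
m_2 = E[X²] = σ⁴ (1 + c) = 16 · (1 + 0.322581) = 16 · 1.322581 = 21.161290.
(Note m_2 − m_1² simplifies to c · σ⁴ = 0.322581 · 16.)

Var(X) = m_2 − m_1² = 21.161290 − 16 = 5.161290.


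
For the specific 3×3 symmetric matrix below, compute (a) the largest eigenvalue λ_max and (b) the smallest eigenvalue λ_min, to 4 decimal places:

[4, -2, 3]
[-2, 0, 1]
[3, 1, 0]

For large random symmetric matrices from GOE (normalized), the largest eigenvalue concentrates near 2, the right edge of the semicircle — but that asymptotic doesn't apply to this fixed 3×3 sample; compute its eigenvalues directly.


Since M is real symmetric, all three eigenvalues are real; they are the roots of det(λI − M) = λ³ − (tr M) λ² + s λ − det M, where s is the sum of the principal 2×2 minors.
tr M = 4 + 0 + 0 = 4.
s = (4·0 − (-2)²) + (4·0 − 3²) + (0·0 − 1²) = -4 + (-9) + (-1) = -14.
det M (expand along row 1) = 4·(-1) − (-2)·(-3) + 3·(-2) = -16.
Characteristic polynomial: λ³ − 4λ² − 14λ + 16 = 0.
Substitute λ = y + (tr M)/3 = y + 1.333333 to remove the quadratic term: y³ + p·y + q = 0 with p = s − (tr M)²/3 = -19.333333 and q = −2(tr M)³/27 + (tr M)·s/3 − det M = -7.407407.
Three real roots ⇒ use the trigonometric (Viète) form: r = 2√(−p/3) = 5.077182, φ = arccos(3q/(p·r)) = arccos(0.226390) = 1.342426 rad.
y_k = r·cos(φ/3 − 2πk/3) for k = 0, 1, 2 gives y = 4.577295, -0.386119, -4.191175.
λ_k = y_k + 1.333333 gives λ = 5.9106, 0.9472, -2.8578 (check: the sum is 4.0000 = tr M).

Hence λ_max = 5.9106 and λ_min = -2.8578.


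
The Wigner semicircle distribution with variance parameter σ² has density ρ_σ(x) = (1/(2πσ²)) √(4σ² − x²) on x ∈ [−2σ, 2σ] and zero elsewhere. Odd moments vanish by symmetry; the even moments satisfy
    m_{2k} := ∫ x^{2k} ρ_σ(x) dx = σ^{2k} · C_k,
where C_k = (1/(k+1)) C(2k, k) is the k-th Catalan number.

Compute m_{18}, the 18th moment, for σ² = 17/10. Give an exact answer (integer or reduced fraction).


By the scaled semicircle moment identity, m_{2k} = σ^{2k} · C_k with k = 9.
C_9 = (1/(k+1)) · C(2k, k) = (1/10) · C(18, 9) = (1/10) · 48620 = 4862.
σ^{2k} = (σ²)^k = (17/10)^9 = 118587876497/1000000000.

Therefore m_{18} = σ^{18} · C_9 = (118587876497/1000000000) · 4862 = 288287127764207/500000000.


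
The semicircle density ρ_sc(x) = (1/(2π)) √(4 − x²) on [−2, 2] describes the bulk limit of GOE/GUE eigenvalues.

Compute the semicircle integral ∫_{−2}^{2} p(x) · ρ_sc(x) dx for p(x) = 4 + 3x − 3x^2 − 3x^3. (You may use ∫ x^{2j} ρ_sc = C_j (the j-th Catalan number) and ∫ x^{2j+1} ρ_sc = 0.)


Write p(x) = Σ a_i x^i, split into monomials and integrate each against ρ_sc separately.
Using ∫ x^{2j} ρ_sc = C_j = (1/(j+1)) C(2j, j) (Catalan numbers) and ∫ x^{2j+1} ρ_sc = 0 (odd monomials vanish by symmetry):
  i = 0 (even): a_0 · C_{0} = 4 · 1 = 4
  i = 1 (odd): ∫ x^1 ρ_sc = 0 (vanishes)
  i = 2 (even): a_2 · C_{1} = -3 · 1 = -3
  i = 3 (odd): ∫ x^3 ρ_sc = 0 (vanishes)

Summing the contributions: ∫_{−2}^{2} p(x) ρ_sc(x) dx = 4 + (-3) = 1.


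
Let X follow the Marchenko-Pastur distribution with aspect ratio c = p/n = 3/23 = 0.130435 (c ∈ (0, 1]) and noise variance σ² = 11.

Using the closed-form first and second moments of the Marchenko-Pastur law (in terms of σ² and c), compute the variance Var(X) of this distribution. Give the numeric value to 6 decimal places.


Recall the MP moments m_1 = E[X] = σ² and m_2 = E[X²] = σ⁴ (1 + c).
m_1 = E[X] = σ² = 11, so m_1² = 121.
m_2 = E[X²] = σ⁴ (1 + c) = 121 · (1 + 0.130435) = 121 · 1.130435 = 136.782609.
(Note m_2 − m_1² simplifies to c · σ⁴ = 0.130435 · 121.)

Var(X) = m_2 − m_1² = 136.782609 − 121 = 15.782609.


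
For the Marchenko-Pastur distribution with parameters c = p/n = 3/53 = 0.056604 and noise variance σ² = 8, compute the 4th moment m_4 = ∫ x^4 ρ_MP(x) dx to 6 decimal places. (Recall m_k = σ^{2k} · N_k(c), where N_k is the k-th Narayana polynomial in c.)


E[X⁴] = σ⁸ (1 + 6c + 6c² + c³) (fourth MP moment). With σ² = 8 (so σ⁸ = 4096) and c = 3/53 = 0.056604: E[X⁴] = 4096 · (1 + 6·0.056604 + 6·(0.056604)² + (0.056604)³) = 4096 · 1.359028.

So E[X^4] = 5566.578370.


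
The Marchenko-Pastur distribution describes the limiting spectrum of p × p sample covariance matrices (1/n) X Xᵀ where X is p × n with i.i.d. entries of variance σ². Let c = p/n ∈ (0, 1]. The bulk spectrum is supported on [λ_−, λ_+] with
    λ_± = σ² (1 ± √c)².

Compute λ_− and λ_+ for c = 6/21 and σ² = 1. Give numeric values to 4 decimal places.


c = 6/21 = 0.285714; √c = 0.534522.
λ_− = σ² (1 − √c)² = 1 · (1 − 0.534522)² = 1 · (0.465478)² = 0.216669.
λ_+ = σ² (1 + √c)² = 1 · (1 + 0.534522)² = 1 · (1.534522)² = 2.354759.

Rounded to 4 decimal places: λ_− ≈ 0.2167, λ_+ ≈ 2.3548.


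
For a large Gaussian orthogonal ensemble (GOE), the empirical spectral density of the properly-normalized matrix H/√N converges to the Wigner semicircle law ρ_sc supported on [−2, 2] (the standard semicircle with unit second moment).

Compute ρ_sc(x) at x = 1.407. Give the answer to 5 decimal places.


ρ_sc(x) = (1/(2π)) √(4 − x²). With x = 1.407:
  4 − x² = 4 − (1.407)² = 4 − 1.979649 = 2.020351.
  √(4 − x²) = 1.421391.
  1/(2π) = 0.159155.
  ρ_sc(1.407) = 0.159155 · 1.421391 = 0.226221.

Rounded to 5 decimal places: ρ_sc(1.407) ≈ 0.22622.


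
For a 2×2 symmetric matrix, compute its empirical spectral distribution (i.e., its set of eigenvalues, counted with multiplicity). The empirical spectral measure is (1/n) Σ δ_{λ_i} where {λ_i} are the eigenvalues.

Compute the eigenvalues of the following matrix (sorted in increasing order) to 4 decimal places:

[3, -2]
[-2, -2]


Since M is real symmetric, both eigenvalues are real; they are the roots of det(λI − M) = λ² − (tr M) λ + det M.
tr M = 3 + (-2) = 1.
det M = 3·(-2) − (-2)² = -6 − 4 = -10.
Characteristic polynomial: λ² − λ − 10 = 0.
Discriminant Δ = (tr M)² − 4·det M = 1 − (-40) = 41; √Δ = 6.403124.
λ = (tr M ± √Δ)/2 = (1 ± 6.403124)/2, giving (tr M − √Δ)/2 = -2.7016 and (tr M + √Δ)/2 = 3.7016.

Eigenvalues sorted in increasing order: [-2.7016, 3.7016].


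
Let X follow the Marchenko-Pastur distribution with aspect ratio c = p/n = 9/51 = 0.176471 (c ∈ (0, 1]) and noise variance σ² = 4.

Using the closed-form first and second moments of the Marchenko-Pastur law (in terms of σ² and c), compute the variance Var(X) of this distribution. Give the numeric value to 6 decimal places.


Recall the MP moments m_1 = E[X] = σ² and m_2 = E[X²] = σ⁴ (1 + c).
m_1 = E[X] = σ² = 4, so m_1² = 16.
m_2 = E[X²] = σ⁴ (1 + c) = 16 · (1 + 0.176471) = 16 · 1.176471 = 18.823529.
(Note m_2 − m_1² simplifies to c · σ⁴ = 0.176471 · 16.)

Var(X) = m_2 − m_1² = 18.823529 − 16 = 2.823529.


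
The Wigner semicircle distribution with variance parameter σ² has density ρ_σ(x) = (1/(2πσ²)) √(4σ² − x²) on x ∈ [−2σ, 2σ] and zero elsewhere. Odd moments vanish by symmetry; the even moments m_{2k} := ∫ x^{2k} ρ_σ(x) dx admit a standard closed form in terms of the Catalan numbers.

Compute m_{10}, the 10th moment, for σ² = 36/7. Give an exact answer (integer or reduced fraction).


By the scaled semicircle moment identity, m_{2k} = σ^{2k} · C_k with k = 5.
C_5 = (1/(k+1)) · C(2k, k) = (1/6) · C(10, 5) = (1/6) · 252 = 42.
σ^{2k} = (σ²)^k = (36/7)^5 = 60466176/16807.

Therefore m_{10} = σ^{10} · C_5 = (60466176/16807) · 42 = 362797056/2401.


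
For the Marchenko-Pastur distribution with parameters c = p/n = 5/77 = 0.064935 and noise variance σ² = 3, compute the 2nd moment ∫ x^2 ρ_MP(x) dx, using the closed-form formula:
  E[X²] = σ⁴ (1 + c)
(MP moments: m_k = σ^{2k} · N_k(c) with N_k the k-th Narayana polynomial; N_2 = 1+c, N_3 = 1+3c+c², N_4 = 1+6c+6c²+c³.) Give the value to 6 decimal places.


E[X²] = σ⁴ (1 + c) (second MP moment). With σ² = 3 (so σ⁴ = 9) and c = 5/77 = 0.064935: E[X²] = 9 · (1 + 0.064935) = 9 · 1.064935.

So E[X^2] = 9.584416.


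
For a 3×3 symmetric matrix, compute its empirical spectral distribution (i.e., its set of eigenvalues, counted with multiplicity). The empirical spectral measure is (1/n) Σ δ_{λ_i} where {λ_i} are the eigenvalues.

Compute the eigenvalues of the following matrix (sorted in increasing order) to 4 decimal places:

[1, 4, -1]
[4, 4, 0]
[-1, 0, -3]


Since M is real symmetric, all three eigenvalues are real; they are the roots of det(λI − M) = λ³ − (tr M) λ² + s λ − det M, where s is the sum of the principal 2×2 minors.
tr M = 1 + 4 + (-3) = 2.
s = (1·4 − 4²) + (1·(-3) − (-1)²) + (4·(-3) − 0²) = -12 + (-4) + (-12) = -28.
det M (expand along row 1) = 1·(-12) − 4·(-12) + (-1)·4 = 32.
Characteristic polynomial: λ³ − 2λ² − 28λ − 32 = 0.
Substitute λ = y + (tr M)/3 = y + 0.666667 to remove the quadratic term: y³ + p·y + q = 0 with p = s − (tr M)²/3 = -29.333333 and q = −2(tr M)³/27 + (tr M)·s/3 − det M = -51.259259.
Three real roots ⇒ use the trigonometric (Viète) form: r = 2√(−p/3) = 6.253888, φ = arccos(3q/(p·r)) = arccos(0.838266) = 0.576700 rad.
y_k = r·cos(φ/3 − 2πk/3) for k = 0, 1, 2 gives y = 6.138691, -2.034605, -4.104086.
λ_k = y_k + 0.666667 gives λ = 6.8054, -1.3679, -3.4374 (check: the sum is 2.0000 = tr M).

Eigenvalues sorted in increasing order: [-3.4374, -1.3679, 6.8054].


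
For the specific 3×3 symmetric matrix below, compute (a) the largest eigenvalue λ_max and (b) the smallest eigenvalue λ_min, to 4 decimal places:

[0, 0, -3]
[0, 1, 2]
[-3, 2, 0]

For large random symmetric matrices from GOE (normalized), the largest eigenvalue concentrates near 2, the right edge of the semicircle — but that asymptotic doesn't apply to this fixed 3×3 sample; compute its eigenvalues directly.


Since M is real symmetric, all three eigenvalues are real; they are the roots of det(λI − M) = λ³ − (tr M) λ² + s λ − det M, where s is the sum of the principal 2×2 minors.
tr M = 0 + 1 + 0 = 1.
s = (0·1 − 0²) + (0·0 − (-3)²) + (1·0 − 2²) = 0 + (-9) + (-4) = -13.
det M (expand along row 1) = 0·(-4) − 0·6 + (-3)·3 = -9.
Characteristic polynomial: λ³ − λ² − 13λ + 9 = 0.
Substitute λ = y + (tr M)/3 = y + 0.333333 to remove the quadratic term: y³ + p·y + q = 0 with p = s − (tr M)²/3 = -13.333333 and q = −2(tr M)³/27 + (tr M)·s/3 − det M = 4.592593.
Three real roots ⇒ use the trigonometric (Viète) form: r = 2√(−p/3) = 4.216370, φ = arccos(3q/(p·r)) = arccos(-0.245077) = 1.818395 rad.
y_k = r·cos(φ/3 − 2πk/3) for k = 0, 1, 2 gives y = 3.465257, 0.347594, -3.812852.
λ_k = y_k + 0.333333 gives λ = 3.7986, 0.6809, -3.4795 (check: the sum is 1.0000 = tr M).

Hence λ_max = 3.7986 and λ_min = -3.4795.


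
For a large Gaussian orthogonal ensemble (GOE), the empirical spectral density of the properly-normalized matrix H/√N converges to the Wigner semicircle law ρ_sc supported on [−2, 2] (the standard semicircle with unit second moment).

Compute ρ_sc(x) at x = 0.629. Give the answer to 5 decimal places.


ρ_sc(x) = (1/(2π)) √(4 − x²). With x = 0.629:
  4 − x² = 4 − (0.629)² = 4 − 0.395641 = 3.604359.
  √(4 − x²) = 1.898515.
  1/(2π) = 0.159155.
  ρ_sc(0.629) = 0.159155 · 1.898515 = 0.302158.

Rounded to 5 decimal places: ρ_sc(0.629) ≈ 0.30216.


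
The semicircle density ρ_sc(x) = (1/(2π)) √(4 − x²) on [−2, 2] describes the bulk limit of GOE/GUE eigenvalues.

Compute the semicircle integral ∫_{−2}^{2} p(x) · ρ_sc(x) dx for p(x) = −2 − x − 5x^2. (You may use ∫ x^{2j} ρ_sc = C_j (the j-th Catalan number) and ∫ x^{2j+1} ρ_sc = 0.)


Write p(x) = Σ a_i x^i, split into monomials and integrate each against ρ_sc separately.
Using ∫ x^{2j} ρ_sc = C_j = (1/(j+1)) C(2j, j) (Catalan numbers) and ∫ x^{2j+1} ρ_sc = 0 (odd monomials vanish by symmetry):
  i = 0 (even): a_0 · C_{0} = -2 · 1 = -2
  i = 1 (odd): ∫ x^1 ρ_sc = 0 (vanishes)
  i = 2 (even): a_2 · C_{1} = -5 · 1 = -5

Summing the contributions: ∫_{−2}^{2} p(x) ρ_sc(x) dx = (-2) + (-5) = -7.


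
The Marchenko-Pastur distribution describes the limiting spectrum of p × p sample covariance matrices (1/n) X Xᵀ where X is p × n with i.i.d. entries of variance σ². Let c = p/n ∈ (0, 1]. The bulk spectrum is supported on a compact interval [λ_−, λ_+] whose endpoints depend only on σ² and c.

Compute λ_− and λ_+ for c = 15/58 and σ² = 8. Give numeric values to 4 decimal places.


c = 15/58 = 0.258621; √c = 0.508548.
λ_− = σ² (1 − √c)² = 8 · (1 − 0.508548)² = 8 · (0.491452)² = 1.932203.
λ_+ = σ² (1 + √c)² = 8 · (1 + 0.508548)² = 8 · (1.508548)² = 18.205728.

Rounded to 4 decimal places: λ_− ≈ 1.9322, λ_+ ≈ 18.2057.


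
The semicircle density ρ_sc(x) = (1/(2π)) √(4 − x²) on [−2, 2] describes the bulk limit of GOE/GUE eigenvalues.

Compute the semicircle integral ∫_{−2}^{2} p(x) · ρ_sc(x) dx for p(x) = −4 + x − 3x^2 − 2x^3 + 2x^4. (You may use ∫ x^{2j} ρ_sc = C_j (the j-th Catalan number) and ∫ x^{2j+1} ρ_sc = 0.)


Write p(x) = Σ a_i x^i, split into monomials and integrate each against ρ_sc separately.
Using ∫ x^{2j} ρ_sc = C_j = (1/(j+1)) C(2j, j) (Catalan numbers) and ∫ x^{2j+1} ρ_sc = 0 (odd monomials vanish by symmetry):
  i = 0 (even): a_0 · C_{0} = -4 · 1 = -4
  i = 1 (odd): ∫ x^1 ρ_sc = 0 (vanishes)
  i = 2 (even): a_2 · C_{1} = -3 · 1 = -3
  i = 3 (odd): ∫ x^3 ρ_sc = 0 (vanishes)
  i = 4 (even): a_4 · C_{2} = 2 · 2 = 4

Summing the contributions: ∫_{−2}^{2} p(x) ρ_sc(x) dx = (-4) + (-3) + 4 = -3.


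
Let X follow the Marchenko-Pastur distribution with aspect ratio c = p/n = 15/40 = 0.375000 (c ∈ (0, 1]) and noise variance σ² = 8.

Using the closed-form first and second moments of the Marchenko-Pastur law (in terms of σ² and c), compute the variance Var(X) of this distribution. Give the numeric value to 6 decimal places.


Recall the MP moments m_1 = E[X] = σ² and m_2 = E[X²] = σ⁴ (1 + c).
m_1 = E[X] = σ² = 8, so m_1² = 64.
m_2 = E[X²] = σ⁴ (1 + c) = 64 · (1 + 0.375000) = 64 · 1.375000 = 88.000000.
(Note m_2 − m_1² simplifies to c · σ⁴ = 0.375000 · 64.)

Var(X) = m_2 − m_1² = 88.000000 − 64 = 24.000000.


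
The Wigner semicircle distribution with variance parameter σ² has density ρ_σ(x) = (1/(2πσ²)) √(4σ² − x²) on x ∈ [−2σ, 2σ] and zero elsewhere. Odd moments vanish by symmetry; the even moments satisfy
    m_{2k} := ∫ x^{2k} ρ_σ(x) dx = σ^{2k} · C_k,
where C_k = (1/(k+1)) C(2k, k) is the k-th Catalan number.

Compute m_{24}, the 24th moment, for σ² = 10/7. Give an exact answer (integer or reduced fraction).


By the scaled semicircle moment identity, m_{2k} = σ^{2k} · C_k with k = 12.
C_12 = (1/(k+1)) · C(2k, k) = (1/13) · C(24, 12) = (1/13) · 2704156 = 208012.
σ^{2k} = (σ²)^k = (10/7)^12 = 1000000000000/13841287201.

Therefore m_{24} = σ^{24} · C_12 = (1000000000000/13841287201) · 208012 = 29716000000000000/1977326743.


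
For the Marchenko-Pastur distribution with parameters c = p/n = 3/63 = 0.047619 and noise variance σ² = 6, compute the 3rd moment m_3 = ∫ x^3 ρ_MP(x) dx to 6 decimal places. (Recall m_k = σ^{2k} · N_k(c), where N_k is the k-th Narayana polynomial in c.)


E[X³] = σ⁶ (1 + 3c + c²) (third MP moment). With σ² = 6 (so σ⁶ = 216) and c = 3/63 = 0.047619: E[X³] = 216 · (1 + 3·0.047619 + (0.047619)²) = 216 · 1.145125.

So E[X^3] = 247.346939.


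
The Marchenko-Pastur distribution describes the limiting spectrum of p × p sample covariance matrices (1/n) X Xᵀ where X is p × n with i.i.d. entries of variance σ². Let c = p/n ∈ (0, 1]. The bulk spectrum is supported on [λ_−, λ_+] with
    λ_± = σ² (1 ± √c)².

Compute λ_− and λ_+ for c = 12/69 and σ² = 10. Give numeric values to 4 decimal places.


c = 12/69 = 0.173913; √c = 0.417029.
λ_− = σ² (1 − √c)² = 10 · (1 − 0.417029)² = 10 · (0.582971)² = 3.398554.
λ_+ = σ² (1 + √c)² = 10 · (1 + 0.417029)² = 10 · (1.417029)² = 20.079707.

Rounded to 4 decimal places: λ_− ≈ 3.3986, λ_+ ≈ 20.0797.


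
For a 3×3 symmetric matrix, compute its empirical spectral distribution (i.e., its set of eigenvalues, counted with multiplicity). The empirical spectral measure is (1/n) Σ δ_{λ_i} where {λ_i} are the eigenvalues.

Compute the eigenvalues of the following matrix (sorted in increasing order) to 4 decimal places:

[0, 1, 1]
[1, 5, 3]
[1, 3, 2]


Since M is real symmetric, all three eigenvalues are real; they are the roots of det(λI − M) = λ³ − (tr M) λ² + s λ − det M, where s is the sum of the principal 2×2 minors.
tr M = 0 + 5 + 2 = 7.
s = (0·5 − 1²) + (0·2 − 1²) + (5·2 − 3²) = -1 + (-1) + 1 = -1.
det M (expand along row 1) = 0·1 − 1·(-1) + 1·(-2) = -1.
Characteristic polynomial: λ³ − 7λ² − λ + 1 = 0.
Substitute λ = y + (tr M)/3 = y + 2.333333 to remove the quadratic term: y³ + p·y + q = 0 with p = s − (tr M)²/3 = -17.333333 and q = −2(tr M)³/27 + (tr M)·s/3 − det M = -26.740741.
Three real roots ⇒ use the trigonometric (Viète) form: r = 2√(−p/3) = 4.807402, φ = arccos(3q/(p·r)) = arccos(0.962725) = 0.273894 rad.
y_k = r·cos(φ/3 − 2πk/3) for k = 0, 1, 2 gives y = 4.787380, -2.014114, -2.773266.
λ_k = y_k + 2.333333 gives λ = 7.1207, 0.3192, -0.4399 (check: the sum is 7.0000 = tr M).

Eigenvalues sorted in increasing order: [-0.4399, 0.3192, 7.1207].
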